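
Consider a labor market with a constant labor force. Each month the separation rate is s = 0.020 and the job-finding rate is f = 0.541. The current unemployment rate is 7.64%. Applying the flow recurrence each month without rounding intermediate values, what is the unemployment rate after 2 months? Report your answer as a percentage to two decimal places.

Unemployment rate after two months ≈ 4.35%.

With a fixed labor force, u_{t+1} = u_t + s·(1−u_t) − f·u_t = u_t·(1−s−f) + s.
Here 1−s−f = 0.439 and s = 0.020.
u_1 = 0.076400 × 0.439 + 0.020 = 0.053540.
u_2 = 0.053540 × 0.439 + 0.020 = 0.043504.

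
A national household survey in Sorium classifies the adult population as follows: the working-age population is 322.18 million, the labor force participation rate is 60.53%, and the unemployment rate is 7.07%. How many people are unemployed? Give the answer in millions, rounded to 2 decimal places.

About 13.79 million are unemployed.

Labor force = 0.6053 × 322.18 = 195.02 million.
Unemployed = 0.0707 × 195.02 ≈ 13.79 million.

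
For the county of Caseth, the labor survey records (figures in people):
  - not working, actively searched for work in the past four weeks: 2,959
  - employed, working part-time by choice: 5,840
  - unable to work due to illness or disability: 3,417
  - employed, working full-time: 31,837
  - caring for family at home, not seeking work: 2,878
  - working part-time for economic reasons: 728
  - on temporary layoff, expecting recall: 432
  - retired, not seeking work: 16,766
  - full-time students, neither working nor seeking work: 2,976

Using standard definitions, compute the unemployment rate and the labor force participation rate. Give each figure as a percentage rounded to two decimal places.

Unemployment rate ≈ 8.11%; labor force participation rate ≈ 61.62%.

Employed = 5,840 + 31,837 + 728 = 38,405 (anyone who worked, including part-time for economic reasons, counts as employed).
Unemployed = 2,959 + 432 = 3,391 (jobless and actively searching, or on temporary layoff).
Labor force = 38,405 + 3,391 = 41,796.
Not in labor force = 3,417 + 2,878 + 16,766 + 2,976 = 26,037 (those not working and not actively searching are outside the labor force).
Civilian working-age population = 41,796 + 26,037 = 67,833.
Unemployment rate = 3,391 / 41,796 = 8.11%.
Labor force participation rate = 41,796 / 67,833 = 61.62%.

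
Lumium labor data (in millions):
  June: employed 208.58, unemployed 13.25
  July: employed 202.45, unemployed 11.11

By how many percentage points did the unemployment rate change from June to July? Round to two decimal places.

June: labor force = 208.58 + 13.25 = 221.83; u = 13.25/221.83 = 5.97%.
July: labor force = 202.45 + 11.11 = 213.56; u = 11.11/213.56 = 5.20%.
Change = 5.20% − 5.97% = −0.77 pp.

The unemployment rate changed by −0.77 percentage points.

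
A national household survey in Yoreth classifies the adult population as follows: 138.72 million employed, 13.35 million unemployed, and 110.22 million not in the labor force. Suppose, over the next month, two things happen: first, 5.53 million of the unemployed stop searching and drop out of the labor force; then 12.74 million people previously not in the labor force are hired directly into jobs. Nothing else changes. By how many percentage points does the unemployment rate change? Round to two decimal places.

Initially, labor force = 138.72 + 13.35 = 152.07 million, so u = 13.35/152.07 = 8.78%.
After the first change, unemployed and labor force both fall by 5.53 → E = 138.72, U = 7.82, labor force = 146.54 million.
After the second change, employed and labor force both rise by 12.74; unemployed unchanged → E = 151.46, U = 7.82, labor force = 159.28 million.
New unemployment rate = 7.82 / 159.28 = 4.91%.
Change = 4.91% − 8.78% = −3.87 percentage points.

The unemployment rate changes by −3.87 percentage points.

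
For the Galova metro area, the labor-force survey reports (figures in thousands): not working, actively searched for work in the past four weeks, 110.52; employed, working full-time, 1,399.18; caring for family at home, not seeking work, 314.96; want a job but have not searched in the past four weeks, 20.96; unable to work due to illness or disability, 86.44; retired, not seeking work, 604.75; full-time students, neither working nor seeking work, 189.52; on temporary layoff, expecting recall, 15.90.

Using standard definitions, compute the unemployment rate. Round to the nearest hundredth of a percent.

Unemployment rate ≈ 8.29%.

Employed = 1,399.18 thousand.
Unemployed = 110.52 + 15.90 = 126.42 thousand (jobless and actively searching, or on temporary layoff).
Labor force = 1,399.18 + 126.42 = 1,525.60 thousand.
Unemployment rate = 126.42 / 1,525.60 = 8.29%.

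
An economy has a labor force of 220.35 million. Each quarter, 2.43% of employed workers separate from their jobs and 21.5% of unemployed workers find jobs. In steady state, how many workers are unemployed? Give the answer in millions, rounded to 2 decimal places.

Steady-state unemployment rate u* = s/(s+f) = 2.43/(2.43+21.5) = 0.101546.
Unemployed = u* × labor force = 0.101546 × 220.35 ≈ 22.38 million.

About 22.38 million are unemployed in steady state.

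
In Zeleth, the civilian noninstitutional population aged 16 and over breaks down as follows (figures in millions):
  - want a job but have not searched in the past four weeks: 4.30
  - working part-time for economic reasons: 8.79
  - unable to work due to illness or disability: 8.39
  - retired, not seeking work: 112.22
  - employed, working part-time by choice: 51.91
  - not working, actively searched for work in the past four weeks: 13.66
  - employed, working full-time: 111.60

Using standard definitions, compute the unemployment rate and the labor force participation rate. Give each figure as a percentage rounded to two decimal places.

Employed = 8.79 + 51.91 + 111.60 = 172.30 million (anyone who worked, including part-time for economic reasons, counts as employed).
Unemployed = 13.66 million.
Labor force = 172.30 + 13.66 = 185.96 million.
Not in labor force = 4.30 + 8.39 + 112.22 = 124.91 million (those not working and not actively searching are outside the labor force — including those who want a job but have given up searching).
Civilian working-age population = 185.96 + 124.91 = 310.87 million.
Unemployment rate = 13.66 / 185.96 = 7.35%.
Labor force participation rate = 185.96 / 310.87 = 59.82%.

Unemployment rate ≈ 7.35%; labor force participation rate ≈ 59.82%.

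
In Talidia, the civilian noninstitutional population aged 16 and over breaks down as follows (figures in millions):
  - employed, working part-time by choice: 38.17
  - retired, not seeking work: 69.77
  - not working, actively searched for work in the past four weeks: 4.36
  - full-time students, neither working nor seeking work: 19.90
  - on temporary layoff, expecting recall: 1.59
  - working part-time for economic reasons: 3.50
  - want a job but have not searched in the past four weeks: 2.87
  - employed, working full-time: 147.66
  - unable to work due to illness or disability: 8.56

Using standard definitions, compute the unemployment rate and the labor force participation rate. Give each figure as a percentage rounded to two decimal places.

Employed = 38.17 + 3.50 + 147.66 = 189.33 million (anyone who worked, including part-time for economic reasons, counts as employed).
Unemployed = 4.36 + 1.59 = 5.95 million (jobless and actively searching, or on temporary layoff).
Labor force = 189.33 + 5.95 = 195.28 million.
Not in labor force = 69.77 + 19.90 + 2.87 + 8.56 = 101.10 million (those not working and not actively searching are outside the labor force — including those who want a job but have given up searching).
Civilian working-age population = 195.28 + 101.10 = 296.38 million.
Unemployment rate = 5.95 / 195.28 = 3.05%.
Labor force participation rate = 195.28 / 296.38 = 65.89%.

Unemployment rate ≈ 3.05%; labor force participation rate ≈ 65.89%.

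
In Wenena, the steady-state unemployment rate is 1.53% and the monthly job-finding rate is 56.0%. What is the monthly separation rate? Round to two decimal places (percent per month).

From u* = s/(s+f): s = u·f/(1−u).
s = 0.0153 × 56.0 / (1 − 0.0153) = 0.8568 / 0.9847 ≈ 0.87% per month.

Separation rate ≈ 0.87% per month.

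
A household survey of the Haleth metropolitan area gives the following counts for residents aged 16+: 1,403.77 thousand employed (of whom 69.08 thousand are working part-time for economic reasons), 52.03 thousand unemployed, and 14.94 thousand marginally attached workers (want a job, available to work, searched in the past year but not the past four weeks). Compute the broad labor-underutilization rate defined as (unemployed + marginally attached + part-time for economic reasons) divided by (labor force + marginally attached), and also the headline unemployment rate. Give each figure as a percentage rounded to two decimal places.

Broad underutilization rate ≈ 9.25%; headline unemployment rate ≈ 3.57%.

Labor force = 1,403.77 + 52.03 = 1,455.80 thousand.
Numerator = 52.03 + 14.94 + 69.08 = 136.05 thousand.
Denominator = 1,455.80 + 14.94 = 1,470.74 thousand.
Broad rate = 136.05 / 1,470.74 = 9.25%.
Headline unemployment rate = 52.03 / 1,455.80 = 3.57%.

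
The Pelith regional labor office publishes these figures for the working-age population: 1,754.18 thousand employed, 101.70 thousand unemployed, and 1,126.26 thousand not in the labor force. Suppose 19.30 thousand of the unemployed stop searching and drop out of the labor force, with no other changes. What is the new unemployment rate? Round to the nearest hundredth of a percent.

New unemployment rate ≈ 4.49%.

Initially, labor force = 1,754.18 + 101.70 = 1,855.88 thousand, so u = 101.70/1,855.88 = 5.48%.
After the change, unemployed and labor force both fall by 19.30 → E = 1,754.18, U = 82.40, labor force = 1,836.58 thousand.
New unemployment rate = 82.40 / 1,836.58 = 4.49%.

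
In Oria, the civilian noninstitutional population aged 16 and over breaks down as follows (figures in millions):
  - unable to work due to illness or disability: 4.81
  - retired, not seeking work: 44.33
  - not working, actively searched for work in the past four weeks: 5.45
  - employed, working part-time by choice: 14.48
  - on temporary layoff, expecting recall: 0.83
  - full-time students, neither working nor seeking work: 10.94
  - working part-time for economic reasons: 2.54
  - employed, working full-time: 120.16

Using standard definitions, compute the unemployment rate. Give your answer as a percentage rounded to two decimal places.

Unemployment rate ≈ 4.38%.

Employed = 14.48 + 2.54 + 120.16 = 137.18 million (anyone who worked, including part-time for economic reasons, counts as employed).
Unemployed = 5.45 + 0.83 = 6.28 million (jobless and actively searching, or on temporary layoff).
Labor force = 137.18 + 6.28 = 143.46 million.
Unemployment rate = 6.28 / 143.46 = 4.38%.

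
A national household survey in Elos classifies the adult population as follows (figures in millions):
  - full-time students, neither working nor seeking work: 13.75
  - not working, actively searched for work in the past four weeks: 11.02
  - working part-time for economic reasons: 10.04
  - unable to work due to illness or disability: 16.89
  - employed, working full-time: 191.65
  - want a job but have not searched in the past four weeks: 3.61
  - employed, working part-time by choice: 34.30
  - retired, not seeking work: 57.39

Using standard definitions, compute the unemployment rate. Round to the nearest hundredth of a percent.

Employed = 10.04 + 191.65 + 34.30 = 235.99 million (anyone who worked, including part-time for economic reasons, counts as employed).
Unemployed = 11.02 million.
Labor force = 235.99 + 11.02 = 247.01 million.
Unemployment rate = 11.02 / 247.01 = 4.46%.

Unemployment rate ≈ 4.46%.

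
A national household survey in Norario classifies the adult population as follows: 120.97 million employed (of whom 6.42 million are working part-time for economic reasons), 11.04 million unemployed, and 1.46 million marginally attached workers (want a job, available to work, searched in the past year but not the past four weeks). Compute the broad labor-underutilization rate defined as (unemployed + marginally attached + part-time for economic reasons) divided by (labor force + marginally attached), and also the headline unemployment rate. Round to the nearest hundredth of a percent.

Broad underutilization rate ≈ 14.18%; headline unemployment rate ≈ 8.36%.

Labor force = 120.97 + 11.04 = 132.01 million.
Numerator = 11.04 + 1.46 + 6.42 = 18.92 million.
Denominator = 132.01 + 1.46 = 133.47 million.
Broad rate = 18.92 / 133.47 = 14.18%.
Headline unemployment rate = 11.04 / 132.01 = 8.36%.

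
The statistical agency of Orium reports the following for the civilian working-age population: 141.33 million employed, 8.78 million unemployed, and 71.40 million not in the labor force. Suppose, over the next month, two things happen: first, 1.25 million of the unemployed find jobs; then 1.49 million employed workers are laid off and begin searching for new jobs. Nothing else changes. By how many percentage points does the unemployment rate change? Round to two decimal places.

The unemployment rate changes by +0.16 percentage points.

Initially, labor force = 141.33 + 8.78 = 150.11 million, so u = 8.78/150.11 = 5.85%.
After the first change, unemployed falls and employed rises by 1.25; labor force unchanged → E = 142.58, U = 7.53, labor force = 150.11 million.
After the second change, employed falls and unemployed rises by 1.49; labor force unchanged → E = 141.09, U = 9.02, labor force = 150.11 million.
New unemployment rate = 9.02 / 150.11 = 6.01%.
Change = 6.01% − 5.85% = +0.16 percentage points.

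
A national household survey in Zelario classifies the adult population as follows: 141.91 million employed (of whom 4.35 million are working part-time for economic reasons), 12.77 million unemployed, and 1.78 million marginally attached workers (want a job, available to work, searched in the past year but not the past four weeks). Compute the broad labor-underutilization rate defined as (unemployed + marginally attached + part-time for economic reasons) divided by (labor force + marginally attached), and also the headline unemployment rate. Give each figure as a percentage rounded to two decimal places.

Broad underutilization rate ≈ 12.08%; headline unemployment rate ≈ 8.26%.

Labor force = 141.91 + 12.77 = 154.68 million.
Numerator = 12.77 + 1.78 + 4.35 = 18.90 million.
Denominator = 154.68 + 1.78 = 156.46 million.
Broad rate = 18.90 / 156.46 = 12.08%.
Headline unemployment rate = 12.77 / 154.68 = 8.26%.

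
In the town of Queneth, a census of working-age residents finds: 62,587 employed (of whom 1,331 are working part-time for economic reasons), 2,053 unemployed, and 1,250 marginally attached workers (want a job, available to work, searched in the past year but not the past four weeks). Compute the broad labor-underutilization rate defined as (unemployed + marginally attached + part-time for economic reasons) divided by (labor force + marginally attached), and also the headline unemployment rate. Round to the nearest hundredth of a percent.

Broad underutilization rate ≈ 7.03%; headline unemployment rate ≈ 3.18%.

Labor force = 62,587 + 2,053 = 64,640.
Numerator = 2,053 + 1,250 + 1,331 = 4,634.
Denominator = 64,640 + 1,250 = 65,890.
Broad rate = 4,634 / 65,890 = 7.03%.
Headline unemployment rate = 2,053 / 64,640 = 3.18%.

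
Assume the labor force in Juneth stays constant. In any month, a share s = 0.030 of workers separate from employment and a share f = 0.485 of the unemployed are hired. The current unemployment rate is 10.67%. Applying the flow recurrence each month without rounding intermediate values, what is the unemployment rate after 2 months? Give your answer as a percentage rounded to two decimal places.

Unemployment rate after two months ≈ 6.96%.

With a fixed labor force, u_{t+1} = u_t + s·(1−u_t) − f·u_t = u_t·(1−s−f) + s.
Here 1−s−f = 0.485 and s = 0.030.
u_1 = 0.106700 × 0.485 + 0.030 = 0.081750.
u_2 = 0.081750 × 0.485 + 0.030 = 0.069649.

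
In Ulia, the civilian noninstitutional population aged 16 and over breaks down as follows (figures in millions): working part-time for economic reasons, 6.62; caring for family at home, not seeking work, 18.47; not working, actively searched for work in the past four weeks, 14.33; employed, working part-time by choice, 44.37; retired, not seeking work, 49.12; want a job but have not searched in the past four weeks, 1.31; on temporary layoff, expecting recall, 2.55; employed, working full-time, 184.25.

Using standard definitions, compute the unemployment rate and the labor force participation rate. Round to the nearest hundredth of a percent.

Unemployment rate ≈ 6.70%; labor force participation rate ≈ 78.54%.

Employed = 6.62 + 44.37 + 184.25 = 235.24 million (anyone who worked, including part-time for economic reasons, counts as employed).
Unemployed = 14.33 + 2.55 = 16.88 million (jobless and actively searching, or on temporary layoff).
Labor force = 235.24 + 16.88 = 252.12 million.
Not in labor force = 18.47 + 49.12 + 1.31 = 68.90 million (those not working and not actively searching are outside the labor force — including those who want a job but have given up searching).
Civilian working-age population = 252.12 + 68.90 = 321.02 million.
Unemployment rate = 16.88 / 252.12 = 6.70%.
Labor force participation rate = 252.12 / 321.02 = 78.54%.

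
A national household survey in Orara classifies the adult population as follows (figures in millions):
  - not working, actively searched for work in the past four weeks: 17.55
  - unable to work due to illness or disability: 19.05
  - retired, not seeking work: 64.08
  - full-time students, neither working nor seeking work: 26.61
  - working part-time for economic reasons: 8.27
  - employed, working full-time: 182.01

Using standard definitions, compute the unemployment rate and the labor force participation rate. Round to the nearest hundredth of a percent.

Unemployment rate ≈ 8.44%; labor force participation rate ≈ 65.44%.

Employed = 8.27 + 182.01 = 190.28 million (anyone who worked, including part-time for economic reasons, counts as employed).
Unemployed = 17.55 million.
Labor force = 190.28 + 17.55 = 207.83 million.
Not in labor force = 19.05 + 64.08 + 26.61 = 109.74 million (those not working and not actively searching are outside the labor force).
Civilian working-age population = 207.83 + 109.74 = 317.57 million.
Unemployment rate = 17.55 / 207.83 = 8.44%.
Labor force participation rate = 207.83 / 317.57 = 65.44%.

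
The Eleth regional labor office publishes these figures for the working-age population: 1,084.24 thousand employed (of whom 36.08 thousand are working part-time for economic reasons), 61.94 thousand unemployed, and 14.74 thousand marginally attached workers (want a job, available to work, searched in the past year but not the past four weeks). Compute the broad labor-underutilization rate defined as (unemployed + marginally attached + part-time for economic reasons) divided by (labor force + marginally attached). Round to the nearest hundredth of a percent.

Labor force = 1,084.24 + 61.94 = 1,146.18 thousand.
Numerator = 61.94 + 14.74 + 36.08 = 112.76 thousand.
Denominator = 1,146.18 + 14.74 = 1,160.92 thousand.
Broad rate = 112.76 / 1,160.92 = 9.71%.

Broad underutilization rate ≈ 9.71%.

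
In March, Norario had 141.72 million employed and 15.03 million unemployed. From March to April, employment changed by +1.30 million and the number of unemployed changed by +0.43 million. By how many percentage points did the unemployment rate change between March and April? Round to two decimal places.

The unemployment rate changed by +0.17 percentage points.

March: labor force = 141.72 + 15.03 = 156.75; u = 15.03/156.75 = 9.59%.
April: labor force = 143.02 + 15.46 = 158.48; u = 15.46/158.48 = 9.76%.
Change = 9.76% − 9.59% = +0.17 pp.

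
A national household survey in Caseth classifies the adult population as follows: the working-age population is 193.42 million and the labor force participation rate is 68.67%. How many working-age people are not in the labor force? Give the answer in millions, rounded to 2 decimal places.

Share not in the labor force = 1 − 0.6867 = 0.3133.
Not in labor force = 0.3133 × 193.42 ≈ 60.60 million.

About 60.60 million are not in the labor force.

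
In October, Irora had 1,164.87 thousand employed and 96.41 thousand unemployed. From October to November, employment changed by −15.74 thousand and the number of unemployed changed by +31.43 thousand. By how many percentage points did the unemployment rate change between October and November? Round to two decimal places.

The unemployment rate changed by +2.37 percentage points.

October: labor force = 1,164.87 + 96.41 = 1,261.28; u = 96.41/1,261.28 = 7.64%.
November: labor force = 1,149.13 + 127.84 = 1,276.97; u = 127.84/1,276.97 = 10.01%.
Change = 10.01% − 7.64% = +2.37 pp.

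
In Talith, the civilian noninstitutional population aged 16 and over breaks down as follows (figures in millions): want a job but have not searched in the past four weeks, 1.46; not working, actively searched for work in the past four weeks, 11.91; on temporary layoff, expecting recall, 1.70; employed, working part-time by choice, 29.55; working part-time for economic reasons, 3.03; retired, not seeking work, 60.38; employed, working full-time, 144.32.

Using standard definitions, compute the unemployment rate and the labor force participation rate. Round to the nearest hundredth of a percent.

Unemployment rate ≈ 7.14%; labor force participation rate ≈ 75.49%.

Employed = 29.55 + 3.03 + 144.32 = 176.90 million (anyone who worked, including part-time for economic reasons, counts as employed).
Unemployed = 11.91 + 1.70 = 13.61 million (jobless and actively searching, or on temporary layoff).
Labor force = 176.90 + 13.61 = 190.51 million.
Not in labor force = 1.46 + 60.38 = 61.84 million (those not working and not actively searching are outside the labor force — including those who want a job but have given up searching).
Civilian working-age population = 190.51 + 61.84 = 252.35 million.
Unemployment rate = 13.61 / 190.51 = 7.14%.
Labor force participation rate = 190.51 / 252.35 = 75.49%.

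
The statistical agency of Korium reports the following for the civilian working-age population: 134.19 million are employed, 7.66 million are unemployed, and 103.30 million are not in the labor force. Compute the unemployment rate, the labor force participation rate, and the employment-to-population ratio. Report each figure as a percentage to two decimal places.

Labor force = employed + unemployed = 134.19 + 7.66 = 141.85 million.
Working-age population = 141.85 + 103.30 = 245.15 million.
Unemployment rate = 7.66 / 141.85 = 5.40%.
Labor force participation rate = 141.85 / 245.15 = 57.86%.
Employment-population ratio = 134.19 / 245.15 = 54.74%.

Unemployment rate ≈ 5.40%; labor force participation rate ≈ 57.86%; employment-population ratio ≈ 54.74%.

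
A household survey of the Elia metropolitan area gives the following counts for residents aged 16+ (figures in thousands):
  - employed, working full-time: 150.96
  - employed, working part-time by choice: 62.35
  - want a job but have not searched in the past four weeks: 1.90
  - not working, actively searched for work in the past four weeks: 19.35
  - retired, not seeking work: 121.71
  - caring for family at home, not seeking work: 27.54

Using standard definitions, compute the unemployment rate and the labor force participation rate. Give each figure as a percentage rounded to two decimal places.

Unemployment rate ≈ 8.32%; labor force participation rate ≈ 60.62%.

Employed = 150.96 + 62.35 = 213.31 thousand.
Unemployed = 19.35 thousand.
Labor force = 213.31 + 19.35 = 232.66 thousand.
Not in labor force = 1.90 + 121.71 + 27.54 = 151.15 thousand (those not working and not actively searching are outside the labor force — including those who want a job but have given up searching).
Civilian working-age population = 232.66 + 151.15 = 383.81 thousand.
Unemployment rate = 19.35 / 232.66 = 8.32%.
Labor force participation rate = 232.66 / 383.81 = 60.62%.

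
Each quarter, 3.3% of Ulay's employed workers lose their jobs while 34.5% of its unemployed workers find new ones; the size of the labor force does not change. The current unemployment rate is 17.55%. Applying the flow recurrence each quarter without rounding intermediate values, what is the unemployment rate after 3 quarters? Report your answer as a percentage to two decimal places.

Unemployment rate after three quarters ≈ 10.85%.

With a fixed labor force, u_{t+1} = u_t + s·(1−u_t) − f·u_t = u_t·(1−s−f) + s.
Here 1−s−f = 0.622 and s = 0.033.
u_1 = 0.175500 × 0.622 + 0.033 = 0.142161.
u_2 = 0.142161 × 0.622 + 0.033 = 0.121424.
u_3 = 0.121424 × 0.622 + 0.033 = 0.108526.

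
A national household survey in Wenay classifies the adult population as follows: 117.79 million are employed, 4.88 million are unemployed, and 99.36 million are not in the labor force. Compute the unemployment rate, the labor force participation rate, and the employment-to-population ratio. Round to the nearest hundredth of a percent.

Labor force = employed + unemployed = 117.79 + 4.88 = 122.67 million.
Working-age population = 122.67 + 99.36 = 222.03 million.
Unemployment rate = 4.88 / 122.67 = 3.98%.
Labor force participation rate = 122.67 / 222.03 = 55.25%.
Employment-population ratio = 117.79 / 222.03 = 53.05%.

Unemployment rate ≈ 3.98%; labor force participation rate ≈ 55.25%; employment-population ratio ≈ 53.05%.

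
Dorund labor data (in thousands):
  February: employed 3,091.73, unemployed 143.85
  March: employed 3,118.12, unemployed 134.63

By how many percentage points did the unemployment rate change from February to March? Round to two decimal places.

February: labor force = 3,091.73 + 143.85 = 3,235.58; u = 143.85/3,235.58 = 4.45%.
March: labor force = 3,118.12 + 134.63 = 3,252.75; u = 134.63/3,252.75 = 4.14%.
Change = 4.14% − 4.45% = −0.31 pp.

The unemployment rate changed by −0.31 percentage points.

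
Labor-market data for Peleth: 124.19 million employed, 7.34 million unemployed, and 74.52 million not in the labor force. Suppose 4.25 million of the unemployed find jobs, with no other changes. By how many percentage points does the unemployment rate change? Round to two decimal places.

Initially, labor force = 124.19 + 7.34 = 131.53 million, so u = 7.34/131.53 = 5.58%.
After the change, unemployed falls and employed rises by 4.25; labor force unchanged → E = 128.44, U = 3.09, labor force = 131.53 million.
New unemployment rate = 3.09 / 131.53 = 2.35%.
Change = 2.35% − 5.58% = −3.23 percentage points.

The unemployment rate changes by −3.23 percentage points.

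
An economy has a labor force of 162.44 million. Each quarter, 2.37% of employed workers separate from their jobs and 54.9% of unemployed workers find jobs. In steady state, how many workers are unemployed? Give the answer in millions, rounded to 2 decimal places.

About 6.72 million are unemployed in steady state.

Steady-state unemployment rate u* = s/(s+f) = 2.37/(2.37+54.9) = 0.041383.
Unemployed = u* × labor force = 0.041383 × 162.44 ≈ 6.72 million.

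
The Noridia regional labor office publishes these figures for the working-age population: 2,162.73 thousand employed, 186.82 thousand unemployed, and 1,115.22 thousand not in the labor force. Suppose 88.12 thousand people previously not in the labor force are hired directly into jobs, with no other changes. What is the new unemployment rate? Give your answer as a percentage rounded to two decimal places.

New unemployment rate ≈ 7.66%.

Initially, labor force = 2,162.73 + 186.82 = 2,349.55 thousand, so u = 186.82/2,349.55 = 7.95%.
After the change, employed and labor force both rise by 88.12; unemployed unchanged → E = 2,250.85, U = 186.82, labor force = 2,437.67 thousand.
New unemployment rate = 186.82 / 2,437.67 = 7.66%.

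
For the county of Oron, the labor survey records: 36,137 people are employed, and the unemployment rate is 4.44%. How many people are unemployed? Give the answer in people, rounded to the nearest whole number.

About 1,679 are unemployed.

Let U be the number unemployed. The labor force is E + U, and U/(E+U) = 0.0444.
So U = 0.0444 × 36,137 / (1 − 0.0444) = 1604.48 / 0.9556 ≈ 1,679.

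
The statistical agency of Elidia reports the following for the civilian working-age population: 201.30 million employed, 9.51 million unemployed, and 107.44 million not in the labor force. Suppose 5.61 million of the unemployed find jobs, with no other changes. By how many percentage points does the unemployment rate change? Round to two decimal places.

Initially, labor force = 201.30 + 9.51 = 210.81 million, so u = 9.51/210.81 = 4.51%.
After the change, unemployed falls and employed rises by 5.61; labor force unchanged → E = 206.91, U = 3.90, labor force = 210.81 million.
New unemployment rate = 3.90 / 210.81 = 1.85%.
Change = 1.85% − 4.51% = −2.66 percentage points.

The unemployment rate changes by −2.66 percentage points.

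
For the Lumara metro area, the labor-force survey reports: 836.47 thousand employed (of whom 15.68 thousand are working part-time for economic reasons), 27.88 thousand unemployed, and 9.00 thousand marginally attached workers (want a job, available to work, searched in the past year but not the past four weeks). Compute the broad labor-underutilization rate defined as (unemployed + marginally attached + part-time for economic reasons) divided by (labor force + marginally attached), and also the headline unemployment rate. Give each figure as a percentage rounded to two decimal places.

Labor force = 836.47 + 27.88 = 864.35 thousand.
Numerator = 27.88 + 9.00 + 15.68 = 52.56 thousand.
Denominator = 864.35 + 9.00 = 873.35 thousand.
Broad rate = 52.56 / 873.35 = 6.02%.
Headline unemployment rate = 27.88 / 864.35 = 3.23%.

Broad underutilization rate ≈ 6.02%; headline unemployment rate ≈ 3.23%.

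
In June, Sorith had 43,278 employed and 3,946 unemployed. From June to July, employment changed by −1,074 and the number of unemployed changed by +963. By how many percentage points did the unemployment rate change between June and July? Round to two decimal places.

June: labor force = 43,278 + 3,946 = 47,224; u = 3,946/47,224 = 8.36%.
July: labor force = 42,204 + 4,909 = 47,113; u = 4,909/47,113 = 10.42%.
Change = 10.42% − 8.36% = +2.06 pp.

The unemployment rate changed by +2.06 percentage points.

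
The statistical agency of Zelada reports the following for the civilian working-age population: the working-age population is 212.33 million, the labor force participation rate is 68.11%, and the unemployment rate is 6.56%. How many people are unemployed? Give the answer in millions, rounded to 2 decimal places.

Labor force = 0.6811 × 212.33 = 144.62 million.
Unemployed = 0.0656 × 144.62 ≈ 9.49 million.

About 9.49 million are unemployed.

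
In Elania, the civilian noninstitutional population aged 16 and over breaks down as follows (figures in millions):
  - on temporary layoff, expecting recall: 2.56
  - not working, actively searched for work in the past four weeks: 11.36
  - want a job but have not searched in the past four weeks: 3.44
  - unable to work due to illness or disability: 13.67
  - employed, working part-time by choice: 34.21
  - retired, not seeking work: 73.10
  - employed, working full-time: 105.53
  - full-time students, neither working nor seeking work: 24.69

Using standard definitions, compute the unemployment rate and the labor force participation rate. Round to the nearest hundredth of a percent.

Employed = 34.21 + 105.53 = 139.74 million.
Unemployed = 2.56 + 11.36 = 13.92 million (jobless and actively searching, or on temporary layoff).
Labor force = 139.74 + 13.92 = 153.66 million.
Not in labor force = 3.44 + 13.67 + 73.10 + 24.69 = 114.90 million (those not working and not actively searching are outside the labor force — including those who want a job but have given up searching).
Civilian working-age population = 153.66 + 114.90 = 268.56 million.
Unemployment rate = 13.92 / 153.66 = 9.06%.
Labor force participation rate = 153.66 / 268.56 = 57.22%.

Unemployment rate ≈ 9.06%; labor force participation rate ≈ 57.22%.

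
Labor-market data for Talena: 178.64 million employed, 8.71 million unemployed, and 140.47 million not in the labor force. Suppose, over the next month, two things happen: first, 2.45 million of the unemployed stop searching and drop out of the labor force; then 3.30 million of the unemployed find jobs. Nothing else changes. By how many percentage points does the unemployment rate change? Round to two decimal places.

The unemployment rate changes by −3.05 percentage points.

Initially, labor force = 178.64 + 8.71 = 187.35 million, so u = 8.71/187.35 = 4.65%.
After the first change, unemployed and labor force both fall by 2.45 → E = 178.64, U = 6.26, labor force = 184.90 million.
After the second change, unemployed falls and employed rises by 3.30; labor force unchanged → E = 181.94, U = 2.96, labor force = 184.90 million.
New unemployment rate = 2.96 / 184.90 = 1.60%.
Change = 1.60% − 4.65% = −3.05 percentage points.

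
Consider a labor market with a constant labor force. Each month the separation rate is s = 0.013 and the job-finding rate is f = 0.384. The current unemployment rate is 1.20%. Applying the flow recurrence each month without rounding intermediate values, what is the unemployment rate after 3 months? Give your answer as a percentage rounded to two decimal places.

Unemployment rate after three months ≈ 2.82%.

With a fixed labor force, u_{t+1} = u_t + s·(1−u_t) − f·u_t = u_t·(1−s−f) + s.
Here 1−s−f = 0.603 and s = 0.013.
u_1 = 0.012000 × 0.603 + 0.013 = 0.020236.
u_2 = 0.020236 × 0.603 + 0.013 = 0.025202.
u_3 = 0.025202 × 0.603 + 0.013 = 0.028197.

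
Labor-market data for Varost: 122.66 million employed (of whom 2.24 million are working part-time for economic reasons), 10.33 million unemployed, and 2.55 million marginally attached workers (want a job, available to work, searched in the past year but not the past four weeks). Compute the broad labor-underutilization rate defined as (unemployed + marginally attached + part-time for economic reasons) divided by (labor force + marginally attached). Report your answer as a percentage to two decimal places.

Broad underutilization rate ≈ 11.16%.

Labor force = 122.66 + 10.33 = 132.99 million.
Numerator = 10.33 + 2.55 + 2.24 = 15.12 million.
Denominator = 132.99 + 2.55 = 135.54 million.
Broad rate = 15.12 / 135.54 = 11.16%.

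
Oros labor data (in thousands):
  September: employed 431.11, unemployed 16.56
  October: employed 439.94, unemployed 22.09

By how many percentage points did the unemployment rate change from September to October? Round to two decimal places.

The unemployment rate changed by +1.08 percentage points.

September: labor force = 431.11 + 16.56 = 447.67; u = 16.56/447.67 = 3.70%.
October: labor force = 439.94 + 22.09 = 462.03; u = 22.09/462.03 = 4.78%.
Change = 4.78% − 3.70% = +1.08 pp.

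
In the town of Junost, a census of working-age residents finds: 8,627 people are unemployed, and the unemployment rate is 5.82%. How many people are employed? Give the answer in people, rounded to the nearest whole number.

About 139,603 are employed.

Labor force = U / u = 8,627 / 0.0582 ≈ 148,230.
Employed = labor force − unemployed = 148,230 − 8,627 = 139,603.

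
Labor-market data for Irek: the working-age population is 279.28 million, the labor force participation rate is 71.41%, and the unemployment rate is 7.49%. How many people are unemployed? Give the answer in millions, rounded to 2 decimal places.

Labor force = 0.7141 × 279.28 = 199.43 million.
Unemployed = 0.0749 × 199.43 ≈ 14.94 million.

About 14.94 million are unemployed.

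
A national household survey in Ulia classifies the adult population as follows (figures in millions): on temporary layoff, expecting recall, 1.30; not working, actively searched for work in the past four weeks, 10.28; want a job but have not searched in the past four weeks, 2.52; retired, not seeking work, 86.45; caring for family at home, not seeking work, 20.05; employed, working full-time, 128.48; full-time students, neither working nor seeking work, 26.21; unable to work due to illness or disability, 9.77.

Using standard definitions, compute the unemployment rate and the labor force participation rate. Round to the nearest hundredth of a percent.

Unemployment rate ≈ 8.27%; labor force participation rate ≈ 49.13%.

Employed = 128.48 million.
Unemployed = 1.30 + 10.28 = 11.58 million (jobless and actively searching, or on temporary layoff).
Labor force = 128.48 + 11.58 = 140.06 million.
Not in labor force = 2.52 + 86.45 + 20.05 + 26.21 + 9.77 = 145.00 million (those not working and not actively searching are outside the labor force — including those who want a job but have given up searching).
Civilian working-age population = 140.06 + 145.00 = 285.06 million.
Unemployment rate = 11.58 / 140.06 = 8.27%.
Labor force participation rate = 140.06 / 285.06 = 49.13%.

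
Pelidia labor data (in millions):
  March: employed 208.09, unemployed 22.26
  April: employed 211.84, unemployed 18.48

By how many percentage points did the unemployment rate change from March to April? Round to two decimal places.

The unemployment rate changed by −1.64 percentage points.

March: labor force = 208.09 + 22.26 = 230.35; u = 22.26/230.35 = 9.66%.
April: labor force = 211.84 + 18.48 = 230.32; u = 18.48/230.32 = 8.02%.
Change = 8.02% − 9.66% = −1.64 pp.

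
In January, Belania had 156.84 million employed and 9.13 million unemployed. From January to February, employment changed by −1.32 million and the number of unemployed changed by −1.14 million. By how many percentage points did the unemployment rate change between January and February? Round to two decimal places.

The unemployment rate changed by −0.61 percentage points.

January: labor force = 156.84 + 9.13 = 165.97; u = 9.13/165.97 = 5.50%.
February: labor force = 155.52 + 7.99 = 163.51; u = 7.99/163.51 = 4.89%.
Change = 4.89% − 5.50% = −0.61 pp.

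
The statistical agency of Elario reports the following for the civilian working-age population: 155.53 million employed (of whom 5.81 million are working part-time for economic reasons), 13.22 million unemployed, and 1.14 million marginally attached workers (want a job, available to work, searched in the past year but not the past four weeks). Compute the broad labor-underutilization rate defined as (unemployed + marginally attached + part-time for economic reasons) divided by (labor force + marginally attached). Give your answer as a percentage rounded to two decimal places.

Labor force = 155.53 + 13.22 = 168.75 million.
Numerator = 13.22 + 1.14 + 5.81 = 20.17 million.
Denominator = 168.75 + 1.14 = 169.89 million.
Broad rate = 20.17 / 169.89 = 11.87%.

Broad underutilization rate ≈ 11.87%.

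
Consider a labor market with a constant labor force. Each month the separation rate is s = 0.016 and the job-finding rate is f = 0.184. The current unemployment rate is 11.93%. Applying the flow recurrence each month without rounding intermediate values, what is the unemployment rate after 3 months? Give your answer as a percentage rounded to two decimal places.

Unemployment rate after three months ≈ 10.01%.

With a fixed labor force, u_{t+1} = u_t + s·(1−u_t) − f·u_t = u_t·(1−s−f) + s.
Here 1−s−f = 0.800 and s = 0.016.
u_1 = 0.119300 × 0.800 + 0.016 = 0.111440.
u_2 = 0.111440 × 0.800 + 0.016 = 0.105152.
u_3 = 0.105152 × 0.800 + 0.016 = 0.100122.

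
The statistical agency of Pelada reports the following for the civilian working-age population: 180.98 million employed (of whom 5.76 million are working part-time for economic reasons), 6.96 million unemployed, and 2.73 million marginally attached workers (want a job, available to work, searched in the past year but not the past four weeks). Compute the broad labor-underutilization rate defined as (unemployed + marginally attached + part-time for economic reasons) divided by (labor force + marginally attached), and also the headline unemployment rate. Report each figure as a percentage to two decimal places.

Broad underutilization rate ≈ 8.10%; headline unemployment rate ≈ 3.70%.

Labor force = 180.98 + 6.96 = 187.94 million.
Numerator = 6.96 + 2.73 + 5.76 = 15.45 million.
Denominator = 187.94 + 2.73 = 190.67 million.
Broad rate = 15.45 / 190.67 = 8.10%.
Headline unemployment rate = 6.96 / 187.94 = 3.70%.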